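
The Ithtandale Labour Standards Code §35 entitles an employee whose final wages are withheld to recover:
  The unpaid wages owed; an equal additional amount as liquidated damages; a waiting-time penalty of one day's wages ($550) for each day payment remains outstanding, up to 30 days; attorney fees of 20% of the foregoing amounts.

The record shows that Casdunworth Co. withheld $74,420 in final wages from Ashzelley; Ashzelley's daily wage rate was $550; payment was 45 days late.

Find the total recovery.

Total award: $198,408

Liquidated damages (equal amount): $74,420
Penalty days: min(45, 30) = 30
Waiting-time penalty: 30 × $550 = $16,500
Subtotal: $74,420 + $74,420 + $16,500 = $165,340
Attorney fees: 20% of $165,340 = $33,068
Total award: $165,340 + $33,068 = $198,408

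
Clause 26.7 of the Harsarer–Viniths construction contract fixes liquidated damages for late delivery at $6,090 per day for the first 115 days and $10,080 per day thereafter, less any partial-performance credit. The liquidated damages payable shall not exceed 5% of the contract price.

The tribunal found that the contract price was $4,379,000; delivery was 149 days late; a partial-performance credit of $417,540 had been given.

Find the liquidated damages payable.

$218,950

First 115 days: 115 × $6,090 = $700,350
Remaining days: (149 − 115) × $10,080 = $342,720
Accrued per-day damages: $700,350 + $342,720 = $1,043,070
Less partial-performance credit: $1,043,070 − $417,540 = $625,530
Cap: 5% of $4,379,000 = $218,950
Cap at $218,950: $625,530 exceeds the cap → $218,950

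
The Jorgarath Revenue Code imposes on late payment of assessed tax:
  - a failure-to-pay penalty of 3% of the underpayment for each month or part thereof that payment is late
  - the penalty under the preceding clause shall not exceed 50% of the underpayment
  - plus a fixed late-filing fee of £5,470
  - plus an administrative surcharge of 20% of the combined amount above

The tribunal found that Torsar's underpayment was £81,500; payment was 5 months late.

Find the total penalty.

Accrued rate: 3% × 5 = 15%, capped at 50% → 15%
Failure-to-pay penalty: 15% of £81,500 = £12,225
Penalty before surcharge: £12,225 + £5,470 = £17,695
Administrative surcharge: 20% of £17,695 = £3,539
Total penalty: £17,695 + £3,539 = £21,234

£21,234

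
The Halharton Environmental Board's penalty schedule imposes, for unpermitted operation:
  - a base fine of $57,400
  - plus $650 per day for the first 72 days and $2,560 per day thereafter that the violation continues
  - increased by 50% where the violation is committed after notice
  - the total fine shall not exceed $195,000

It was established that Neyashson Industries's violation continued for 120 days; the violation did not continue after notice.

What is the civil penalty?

First 72 days: 72 × $650 = $46,800
Remaining days: (120 − 72) × $2,560 = $122,880
Per-day component: $46,800 + $122,880 = $169,680
Base plus per-day: $57,400 + $169,680 = $227,080
The violation did not continue after notice: no 50% increase.
Cap at $195,000: $227,080 exceeds the cap → $195,000

$195,000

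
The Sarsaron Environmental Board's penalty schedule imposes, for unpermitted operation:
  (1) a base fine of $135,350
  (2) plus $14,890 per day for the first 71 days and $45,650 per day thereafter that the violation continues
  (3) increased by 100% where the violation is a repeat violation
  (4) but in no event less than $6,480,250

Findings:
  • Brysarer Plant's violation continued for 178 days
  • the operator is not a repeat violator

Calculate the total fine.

First 71 days: 71 × $14,890 = $1,057,190
Remaining days: (178 − 71) × $45,650 = $4,884,550
Per-day component: $1,057,190 + $4,884,550 = $5,941,740
Base plus per-day: $135,350 + $5,941,740 = $6,077,090
The operator is not a repeat violator: no 100% increase.
Minimum $6,480,250: $6,077,090 is below the minimum → $6,480,250

$6,480,250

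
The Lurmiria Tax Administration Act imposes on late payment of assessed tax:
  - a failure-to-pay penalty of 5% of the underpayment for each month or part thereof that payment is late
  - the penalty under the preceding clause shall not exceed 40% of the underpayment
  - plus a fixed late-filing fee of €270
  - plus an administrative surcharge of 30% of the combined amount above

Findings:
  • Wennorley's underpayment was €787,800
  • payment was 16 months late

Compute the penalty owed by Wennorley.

Accrued rate: 5% × 16 = 80%, capped at 40% → 40%
Failure-to-pay penalty: 40% of €787,800 = €315,120
Penalty before surcharge: €315,120 + €270 = €315,390
Administrative surcharge: 30% of €315,390 = €94,617
Total penalty: €315,390 + €94,617 = €410,007

€410,007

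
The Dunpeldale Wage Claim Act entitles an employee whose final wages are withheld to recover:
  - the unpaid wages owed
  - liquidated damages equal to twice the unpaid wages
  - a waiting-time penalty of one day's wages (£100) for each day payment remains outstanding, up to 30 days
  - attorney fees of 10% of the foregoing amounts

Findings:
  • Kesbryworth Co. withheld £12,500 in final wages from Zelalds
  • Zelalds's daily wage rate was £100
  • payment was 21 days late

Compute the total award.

£43,560

Doubled: 2 × £12,500 = £25,000
Penalty days: min(21, 30) = 21
Waiting-time penalty: 21 × £100 = £2,100
Subtotal: £12,500 + £25,000 + £2,100 = £39,600
Attorney fees: 10% of £39,600 = £3,960
Total award: £39,600 + £3,960 = £43,560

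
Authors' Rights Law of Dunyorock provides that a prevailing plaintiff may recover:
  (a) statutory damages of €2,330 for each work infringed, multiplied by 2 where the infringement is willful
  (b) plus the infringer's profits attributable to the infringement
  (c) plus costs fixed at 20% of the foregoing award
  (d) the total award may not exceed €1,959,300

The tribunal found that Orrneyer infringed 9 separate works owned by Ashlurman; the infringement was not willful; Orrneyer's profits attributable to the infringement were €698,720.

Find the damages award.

Statutory damages: 9 × €2,330 = €20,970
Infringement not willful: no ×2 enhancement.
Combined award: €20,970 + €698,720 = €719,690
Costs: 20% of €719,690 = €143,938
Award plus costs: €719,690 + €143,938 = €863,628
Cap at €1,959,300: €863,628 is within the cap, no reduction.

Award: €863,628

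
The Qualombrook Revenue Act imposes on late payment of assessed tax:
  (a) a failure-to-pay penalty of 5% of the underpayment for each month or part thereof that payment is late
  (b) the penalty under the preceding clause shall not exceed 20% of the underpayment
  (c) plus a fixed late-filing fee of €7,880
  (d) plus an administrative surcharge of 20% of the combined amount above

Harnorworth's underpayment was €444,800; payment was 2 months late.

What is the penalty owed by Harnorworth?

€62,832

Accrued rate: 5% × 2 = 10%, capped at 20% → 10%
Failure-to-pay penalty: 10% of €444,800 = €44,480
Penalty before surcharge: €44,480 + €7,880 = €52,360
Administrative surcharge: 20% of €52,360 = €10,472
Total penalty: €52,360 + €10,472 = €62,832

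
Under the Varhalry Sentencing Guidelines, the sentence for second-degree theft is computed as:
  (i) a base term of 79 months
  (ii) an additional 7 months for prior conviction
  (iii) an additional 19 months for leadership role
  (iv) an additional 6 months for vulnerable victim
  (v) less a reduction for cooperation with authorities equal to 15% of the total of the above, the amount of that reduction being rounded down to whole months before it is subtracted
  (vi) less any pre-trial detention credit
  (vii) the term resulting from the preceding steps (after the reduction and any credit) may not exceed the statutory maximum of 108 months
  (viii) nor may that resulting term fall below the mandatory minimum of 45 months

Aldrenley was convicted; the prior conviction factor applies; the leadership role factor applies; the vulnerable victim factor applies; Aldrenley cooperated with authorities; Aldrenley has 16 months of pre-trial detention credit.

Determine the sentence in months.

79 months

Prior conviction enhancement: +7 months
Leadership role enhancement: +19 months
Vulnerable victim enhancement: +6 months
Adjusted term: 79 months + 7 months + 19 months + 6 months = 111 months
Cooperation with authorities reduction: 15% of 111 months = 16 months (rounded down)
After reduction: 111 − 16 = 95 months
Less pre-trial detention credit: 95 months − 16 months = 79 months
Cap at 108 months: 79 months is within the cap, no reduction.
Minimum 45 months: 79 months meets the minimum, no increase.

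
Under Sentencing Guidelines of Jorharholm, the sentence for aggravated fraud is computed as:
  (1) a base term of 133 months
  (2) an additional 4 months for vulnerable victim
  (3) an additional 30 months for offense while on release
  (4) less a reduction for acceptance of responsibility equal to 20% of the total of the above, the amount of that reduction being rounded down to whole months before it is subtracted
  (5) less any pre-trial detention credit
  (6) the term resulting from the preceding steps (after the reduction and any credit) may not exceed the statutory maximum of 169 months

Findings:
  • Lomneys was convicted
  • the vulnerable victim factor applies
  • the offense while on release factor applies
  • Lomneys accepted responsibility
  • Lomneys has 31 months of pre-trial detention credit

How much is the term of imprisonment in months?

Sentence: 103 months

Vulnerable victim enhancement: +4 months
Offense while on release enhancement: +30 months
Adjusted term: 133 months + 4 months + 30 months = 167 months
Acceptance of responsibility reduction: 20% of 167 months = 33 months (rounded down)
After reduction: 167 − 33 = 134 months
Less pre-trial detention credit: 134 months − 31 months = 103 months
Cap at 169 months: 103 months is within the cap, no reduction.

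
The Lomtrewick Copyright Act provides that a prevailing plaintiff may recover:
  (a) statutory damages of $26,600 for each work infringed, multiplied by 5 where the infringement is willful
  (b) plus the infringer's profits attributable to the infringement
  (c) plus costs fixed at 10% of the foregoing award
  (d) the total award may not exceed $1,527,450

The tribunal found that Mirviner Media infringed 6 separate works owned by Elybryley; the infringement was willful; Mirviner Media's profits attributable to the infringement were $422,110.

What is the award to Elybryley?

Statutory damages: 6 × $26,600 = $159,600
Multiplied by 5: 5 × $159,600 = $798,000
Combined award: $798,000 + $422,110 = $1,220,110
Costs: 10% of $1,220,110 = $122,011
Award plus costs: $1,220,110 + $122,011 = $1,342,121
Cap at $1,527,450: $1,342,121 is within the cap, no reduction.

Award: $1,342,121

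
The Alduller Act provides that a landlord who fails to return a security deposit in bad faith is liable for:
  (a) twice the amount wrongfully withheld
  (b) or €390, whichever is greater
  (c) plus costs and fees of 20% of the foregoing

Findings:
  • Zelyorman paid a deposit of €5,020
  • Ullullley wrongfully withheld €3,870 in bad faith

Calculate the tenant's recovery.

Doubled: 2 × €3,870 = €7,740
Minimum €390: €7,740 meets the minimum, no increase.
Costs and fees: 20% of €7,740 = €1,548
Total recovery: €7,740 + €1,548 = €9,288

€9,288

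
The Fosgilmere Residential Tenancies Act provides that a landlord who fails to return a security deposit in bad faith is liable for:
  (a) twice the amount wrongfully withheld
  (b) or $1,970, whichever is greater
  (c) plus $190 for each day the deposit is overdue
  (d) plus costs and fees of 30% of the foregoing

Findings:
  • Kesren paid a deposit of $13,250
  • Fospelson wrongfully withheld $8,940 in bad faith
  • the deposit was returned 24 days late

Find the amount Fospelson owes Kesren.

$29,172

Doubled: 2 × $8,940 = $17,880
Minimum $1,970: $17,880 meets the minimum, no increase.
Late-return penalty: 24 × $190 = $4,560
Damages plus late penalty: $17,880 + $4,560 = $22,440
Costs and fees: 30% of $22,440 = $6,732
Total recovery: $22,440 + $6,732 = $29,172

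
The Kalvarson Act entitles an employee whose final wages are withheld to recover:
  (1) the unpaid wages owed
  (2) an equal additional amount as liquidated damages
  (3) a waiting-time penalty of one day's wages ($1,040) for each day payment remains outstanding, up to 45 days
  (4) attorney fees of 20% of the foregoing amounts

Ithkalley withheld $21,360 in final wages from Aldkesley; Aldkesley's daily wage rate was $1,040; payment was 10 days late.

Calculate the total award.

Liquidated damages (equal amount): $21,360
Penalty days: min(10, 45) = 10
Waiting-time penalty: 10 × $1,040 = $10,400
Subtotal: $21,360 + $21,360 + $10,400 = $53,120
Attorney fees: 20% of $53,120 = $10,624
Total award: $53,120 + $10,624 = $63,744

$63,744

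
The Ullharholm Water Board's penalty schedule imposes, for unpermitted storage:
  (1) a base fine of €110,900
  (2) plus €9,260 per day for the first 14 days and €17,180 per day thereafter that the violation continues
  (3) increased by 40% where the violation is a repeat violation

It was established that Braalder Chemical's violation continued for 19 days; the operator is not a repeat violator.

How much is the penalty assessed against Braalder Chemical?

Civil penalty: €326,440

First 14 days: 14 × €9,260 = €129,640
Remaining days: (19 − 14) × €17,180 = €85,900
Per-day component: €129,640 + €85,900 = €215,540
Base plus per-day: €110,900 + €215,540 = €326,440
The operator is not a repeat violator: no 40% increase.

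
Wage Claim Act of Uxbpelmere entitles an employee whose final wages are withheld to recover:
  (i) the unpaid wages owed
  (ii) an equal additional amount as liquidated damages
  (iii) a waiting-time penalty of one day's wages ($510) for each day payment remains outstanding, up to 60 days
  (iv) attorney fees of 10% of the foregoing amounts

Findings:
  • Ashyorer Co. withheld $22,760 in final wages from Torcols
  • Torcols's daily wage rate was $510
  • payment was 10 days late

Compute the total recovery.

Liquidated damages (equal amount): $22,760
Penalty days: min(10, 60) = 10
Waiting-time penalty: 10 × $510 = $5,100
Subtotal: $22,760 + $22,760 + $5,100 = $50,620
Attorney fees: 10% of $50,620 = $5,062
Total award: $50,620 + $5,062 = $55,682

$55,682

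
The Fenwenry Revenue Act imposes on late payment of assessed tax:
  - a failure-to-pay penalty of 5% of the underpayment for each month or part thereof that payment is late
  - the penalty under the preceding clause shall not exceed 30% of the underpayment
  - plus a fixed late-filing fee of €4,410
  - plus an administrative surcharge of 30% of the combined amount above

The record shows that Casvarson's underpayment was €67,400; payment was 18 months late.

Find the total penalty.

Accrued rate: 5% × 18 = 90%, capped at 30% → 30%
Failure-to-pay penalty: 30% of €67,400 = €20,220
Penalty before surcharge: €20,220 + €4,410 = €24,630
Administrative surcharge: 30% of €24,630 = €7,389
Total penalty: €24,630 + €7,389 = €32,019

Penalty: €32,019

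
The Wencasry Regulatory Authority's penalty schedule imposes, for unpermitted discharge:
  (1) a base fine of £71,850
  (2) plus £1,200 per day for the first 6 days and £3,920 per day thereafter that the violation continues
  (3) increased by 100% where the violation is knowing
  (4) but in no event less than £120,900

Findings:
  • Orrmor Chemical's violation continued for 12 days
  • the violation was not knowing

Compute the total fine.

First 6 days: 6 × £1,200 = £7,200
Remaining days: (12 − 6) × £3,920 = £23,520
Per-day component: £7,200 + £23,520 = £30,720
Base plus per-day: £71,850 + £30,720 = £102,570
The violation was not knowing: no 100% increase.
Minimum £120,900: £102,570 is below the minimum → £120,900

£120,900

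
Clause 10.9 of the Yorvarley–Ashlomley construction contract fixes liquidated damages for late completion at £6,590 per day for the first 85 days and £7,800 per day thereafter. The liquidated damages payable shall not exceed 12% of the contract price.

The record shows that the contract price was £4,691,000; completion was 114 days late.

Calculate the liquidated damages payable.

First 85 days: 85 × £6,590 = £560,150
Remaining days: (114 − 85) × £7,800 = £226,200
Accrued per-day damages: £560,150 + £226,200 = £786,350
Cap: 12% of £4,691,000 = £562,920
Cap at £562,920: £786,350 exceeds the cap → £562,920

£562,920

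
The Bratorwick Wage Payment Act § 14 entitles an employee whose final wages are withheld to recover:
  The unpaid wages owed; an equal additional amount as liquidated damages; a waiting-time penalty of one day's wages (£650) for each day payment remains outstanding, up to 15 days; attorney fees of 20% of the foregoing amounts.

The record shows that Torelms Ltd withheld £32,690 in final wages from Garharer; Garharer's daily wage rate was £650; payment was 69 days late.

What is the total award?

£90,156

Liquidated damages (equal amount): £32,690
Penalty days: min(69, 15) = 15
Waiting-time penalty: 15 × £650 = £9,750
Subtotal: £32,690 + £32,690 + £9,750 = £75,130
Attorney fees: 20% of £75,130 = £15,026
Total award: £75,130 + £15,026 = £90,156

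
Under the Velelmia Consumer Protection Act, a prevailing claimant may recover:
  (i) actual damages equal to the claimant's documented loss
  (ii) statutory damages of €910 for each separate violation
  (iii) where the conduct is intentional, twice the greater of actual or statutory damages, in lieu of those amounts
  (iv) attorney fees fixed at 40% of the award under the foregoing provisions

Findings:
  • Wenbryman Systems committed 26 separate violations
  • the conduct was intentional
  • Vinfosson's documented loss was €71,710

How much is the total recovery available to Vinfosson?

€200,788

Statutory damages: 26 × €910 = €23,660
Greater of actual damages (€71,710) or statutory damages (€23,660): €71,710
Doubled: 2 × €71,710 = €143,420
Attorney fees: 40% of €143,420 = €57,368
Total recovery: €143,420 + €57,368 = €200,788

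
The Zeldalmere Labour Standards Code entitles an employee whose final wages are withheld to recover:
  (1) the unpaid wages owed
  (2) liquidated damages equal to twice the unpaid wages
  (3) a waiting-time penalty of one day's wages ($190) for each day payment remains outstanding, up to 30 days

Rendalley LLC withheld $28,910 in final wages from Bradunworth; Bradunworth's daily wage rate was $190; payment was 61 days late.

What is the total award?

Doubled: 2 × $28,910 = $57,820
Penalty days: min(61, 30) = 30
Waiting-time penalty: 30 × $190 = $5,700
Total award: $28,910 + $57,820 + $5,700 = $92,430

$92,430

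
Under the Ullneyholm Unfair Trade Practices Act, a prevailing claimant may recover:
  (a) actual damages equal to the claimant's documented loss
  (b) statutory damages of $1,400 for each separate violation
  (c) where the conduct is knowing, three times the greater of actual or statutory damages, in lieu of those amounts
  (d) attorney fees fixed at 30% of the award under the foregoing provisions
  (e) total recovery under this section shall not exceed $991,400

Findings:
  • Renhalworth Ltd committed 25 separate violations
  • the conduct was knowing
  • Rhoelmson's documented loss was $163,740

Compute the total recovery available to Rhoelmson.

Statutory damages: 25 × $1,400 = $35,000
Greater of actual damages ($163,740) or statutory damages ($35,000): $163,740
Trebled: 3 × $163,740 = $491,220
Attorney fees: 30% of $491,220 = $147,366
Total before cap: $491,220 + $147,366 = $638,586
Cap at $991,400: $638,586 is within the cap, no reduction.

$638,586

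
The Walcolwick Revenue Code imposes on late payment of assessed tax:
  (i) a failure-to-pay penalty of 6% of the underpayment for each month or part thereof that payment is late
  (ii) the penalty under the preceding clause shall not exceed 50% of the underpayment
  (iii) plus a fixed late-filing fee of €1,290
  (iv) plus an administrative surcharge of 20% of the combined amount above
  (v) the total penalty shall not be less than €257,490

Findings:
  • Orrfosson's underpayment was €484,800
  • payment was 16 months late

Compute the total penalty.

€292,428

Accrued rate: 6% × 16 = 96%, capped at 50% → 50%
Failure-to-pay penalty: 50% of €484,800 = €242,400
Penalty before surcharge: €242,400 + €1,290 = €243,690
Administrative surcharge: 20% of €243,690 = €48,738
Total penalty: €243,690 + €48,738 = €292,428
Minimum €257,490: €292,428 meets the minimum, no increase.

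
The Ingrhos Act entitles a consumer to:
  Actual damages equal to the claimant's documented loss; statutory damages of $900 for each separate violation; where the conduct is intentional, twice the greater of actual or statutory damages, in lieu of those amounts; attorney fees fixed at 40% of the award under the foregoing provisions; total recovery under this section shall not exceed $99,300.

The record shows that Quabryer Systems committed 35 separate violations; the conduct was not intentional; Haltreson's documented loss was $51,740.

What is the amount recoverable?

Total recovery: $99,300

Statutory damages: 35 × $900 = $31,500
Conduct not intentional: the in-lieu enhancement does not apply.
Actual plus statutory damages: $51,740 + $31,500 = $83,240
Attorney fees: 40% of $83,240 = $33,296
Total before cap: $83,240 + $33,296 = $116,536
Cap at $99,300: $116,536 exceeds the cap → $99,300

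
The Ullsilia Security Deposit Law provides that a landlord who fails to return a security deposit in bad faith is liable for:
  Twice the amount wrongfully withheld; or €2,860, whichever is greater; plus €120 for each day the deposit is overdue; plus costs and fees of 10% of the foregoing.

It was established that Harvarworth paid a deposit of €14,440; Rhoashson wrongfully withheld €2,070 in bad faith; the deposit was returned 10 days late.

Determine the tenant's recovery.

€5,874

Doubled: 2 × €2,070 = €4,140
Minimum €2,860: €4,140 meets the minimum, no increase.
Late-return penalty: 10 × €120 = €1,200
Damages plus late penalty: €4,140 + €1,200 = €5,340
Costs and fees: 10% of €5,340 = €534
Total recovery: €5,340 + €534 = €5,874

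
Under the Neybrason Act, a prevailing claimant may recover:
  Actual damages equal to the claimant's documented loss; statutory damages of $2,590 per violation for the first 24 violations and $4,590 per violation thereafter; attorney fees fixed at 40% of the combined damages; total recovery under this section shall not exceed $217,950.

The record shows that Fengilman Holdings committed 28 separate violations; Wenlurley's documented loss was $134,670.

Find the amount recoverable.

$217,950

First 24 violations: 24 × $2,590 = $62,160
Remaining violations: (28 − 24) × $4,590 = $18,360
Statutory damages: $62,160 + $18,360 = $80,520
Combined damages: $134,670 + $80,520 = $215,190
Attorney fees: 40% of $215,190 = $86,076
Total before cap: $215,190 + $86,076 = $301,266
Cap at $217,950: $301,266 exceeds the cap → $217,950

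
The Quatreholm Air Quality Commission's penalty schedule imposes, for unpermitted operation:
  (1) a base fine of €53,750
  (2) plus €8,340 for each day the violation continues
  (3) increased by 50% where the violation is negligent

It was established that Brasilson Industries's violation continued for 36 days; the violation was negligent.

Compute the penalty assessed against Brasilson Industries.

Civil penalty: €530,985

Per-day component: 36 × €8,340 = €300,240
Base plus per-day: €53,750 + €300,240 = €353,990
Enhancement: 50% of €353,990 = €176,995
Enhanced fine: €353,990 + €176,995 = €530,985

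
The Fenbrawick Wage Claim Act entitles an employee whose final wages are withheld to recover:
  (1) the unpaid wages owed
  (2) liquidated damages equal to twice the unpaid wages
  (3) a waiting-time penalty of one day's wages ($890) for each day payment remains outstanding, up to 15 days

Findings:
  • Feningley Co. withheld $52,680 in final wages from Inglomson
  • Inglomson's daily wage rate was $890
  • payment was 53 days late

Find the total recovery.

$171,390

Doubled: 2 × $52,680 = $105,360
Penalty days: min(53, 15) = 15
Waiting-time penalty: 15 × $890 = $13,350
Total award: $52,680 + $105,360 + $13,350 = $171,390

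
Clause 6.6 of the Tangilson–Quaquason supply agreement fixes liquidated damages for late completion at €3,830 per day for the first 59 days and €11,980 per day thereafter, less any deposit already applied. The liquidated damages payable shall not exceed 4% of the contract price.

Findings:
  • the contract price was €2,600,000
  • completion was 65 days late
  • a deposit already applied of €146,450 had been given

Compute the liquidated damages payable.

€104,000

First 59 days: 59 × €3,830 = €225,970
Remaining days: (65 − 59) × €11,980 = €71,880
Accrued per-day damages: €225,970 + €71,880 = €297,850
Less deposit already applied: €297,850 − €146,450 = €151,400
Cap: 4% of €2,600,000 = €104,000
Cap at €104,000: €151,400 exceeds the cap → €104,000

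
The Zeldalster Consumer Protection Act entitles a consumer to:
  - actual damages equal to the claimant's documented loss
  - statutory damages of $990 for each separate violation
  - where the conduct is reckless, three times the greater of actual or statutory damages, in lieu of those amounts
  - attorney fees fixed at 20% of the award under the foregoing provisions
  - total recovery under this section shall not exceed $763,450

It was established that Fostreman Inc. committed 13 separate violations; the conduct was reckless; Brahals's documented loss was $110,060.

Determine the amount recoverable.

Statutory damages: 13 × $990 = $12,870
Greater of actual damages ($110,060) or statutory damages ($12,870): $110,060
Trebled: 3 × $110,060 = $330,180
Attorney fees: 20% of $330,180 = $66,036
Total before cap: $330,180 + $66,036 = $396,216
Cap at $763,450: $396,216 is within the cap, no reduction.

$396,216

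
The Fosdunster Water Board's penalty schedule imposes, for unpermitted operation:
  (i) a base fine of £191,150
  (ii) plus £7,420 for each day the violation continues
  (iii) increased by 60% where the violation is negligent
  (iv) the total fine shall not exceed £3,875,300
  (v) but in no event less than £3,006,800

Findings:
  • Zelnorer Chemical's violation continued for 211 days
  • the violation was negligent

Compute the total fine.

£3,006,800

Per-day component: 211 × £7,420 = £1,565,620
Base plus per-day: £191,150 + £1,565,620 = £1,756,770
Enhancement: 60% of £1,756,770 = £1,054,062
Enhanced fine: £1,756,770 + £1,054,062 = £2,810,832
Cap at £3,875,300: £2,810,832 is within the cap, no reduction.
Minimum £3,006,800: £2,810,832 is below the minimum → £3,006,800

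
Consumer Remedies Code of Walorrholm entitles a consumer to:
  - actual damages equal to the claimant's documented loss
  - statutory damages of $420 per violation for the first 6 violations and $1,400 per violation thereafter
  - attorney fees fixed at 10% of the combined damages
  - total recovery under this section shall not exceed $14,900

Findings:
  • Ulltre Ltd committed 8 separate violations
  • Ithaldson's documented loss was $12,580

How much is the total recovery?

First 6 violations: 6 × $420 = $2,520
Remaining violations: (8 − 6) × $1,400 = $2,800
Statutory damages: $2,520 + $2,800 = $5,320
Combined damages: $12,580 + $5,320 = $17,900
Attorney fees: 10% of $17,900 = $1,790
Total before cap: $17,900 + $1,790 = $19,690
Cap at $14,900: $19,690 exceeds the cap → $14,900

$14,900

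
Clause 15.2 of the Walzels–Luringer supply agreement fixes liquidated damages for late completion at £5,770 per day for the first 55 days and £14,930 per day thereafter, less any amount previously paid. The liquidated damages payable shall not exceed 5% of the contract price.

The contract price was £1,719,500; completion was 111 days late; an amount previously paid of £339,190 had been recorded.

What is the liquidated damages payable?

Liquidated damages: £85,975

First 55 days: 55 × £5,770 = £317,350
Remaining days: (111 − 55) × £14,930 = £836,080
Accrued per-day damages: £317,350 + £836,080 = £1,153,430
Less amount previously paid: £1,153,430 − £339,190 = £814,240
Cap: 5% of £1,719,500 = £85,975
Cap at £85,975: £814,240 exceeds the cap → £85,975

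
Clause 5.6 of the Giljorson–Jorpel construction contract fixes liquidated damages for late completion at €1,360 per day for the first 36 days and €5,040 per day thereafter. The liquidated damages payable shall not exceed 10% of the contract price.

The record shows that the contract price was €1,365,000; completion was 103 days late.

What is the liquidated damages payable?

Liquidated damages: €136,500

First 36 days: 36 × €1,360 = €48,960
Remaining days: (103 − 36) × €5,040 = €337,680
Accrued per-day damages: €48,960 + €337,680 = €386,640
Cap: 10% of €1,365,000 = €136,500
Cap at €136,500: €386,640 exceeds the cap → €136,500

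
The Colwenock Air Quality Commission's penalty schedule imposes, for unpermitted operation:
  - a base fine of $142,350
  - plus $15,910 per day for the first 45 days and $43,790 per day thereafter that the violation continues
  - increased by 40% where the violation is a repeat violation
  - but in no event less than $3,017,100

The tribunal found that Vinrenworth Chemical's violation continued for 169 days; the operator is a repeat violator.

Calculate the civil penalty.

$8,803,564

First 45 days: 45 × $15,910 = $715,950
Remaining days: (169 − 45) × $43,790 = $5,429,960
Per-day component: $715,950 + $5,429,960 = $6,145,910
Base plus per-day: $142,350 + $6,145,910 = $6,288,260
Enhancement: 40% of $6,288,260 = $2,515,304
Enhanced fine: $6,288,260 + $2,515,304 = $8,803,564
Minimum $3,017,100: $8,803,564 meets the minimum, no increase.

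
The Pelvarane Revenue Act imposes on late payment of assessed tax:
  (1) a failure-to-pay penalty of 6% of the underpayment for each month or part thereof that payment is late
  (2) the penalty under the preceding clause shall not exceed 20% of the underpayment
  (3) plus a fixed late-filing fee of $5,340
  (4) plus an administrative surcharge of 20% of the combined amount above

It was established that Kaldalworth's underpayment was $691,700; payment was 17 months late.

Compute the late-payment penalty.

Accrued rate: 6% × 17 = 102%, capped at 20% → 20%
Failure-to-pay penalty: 20% of $691,700 = $138,340
Penalty before surcharge: $138,340 + $5,340 = $143,680
Administrative surcharge: 20% of $143,680 = $28,736
Total penalty: $143,680 + $28,736 = $172,416

Penalty: $172,416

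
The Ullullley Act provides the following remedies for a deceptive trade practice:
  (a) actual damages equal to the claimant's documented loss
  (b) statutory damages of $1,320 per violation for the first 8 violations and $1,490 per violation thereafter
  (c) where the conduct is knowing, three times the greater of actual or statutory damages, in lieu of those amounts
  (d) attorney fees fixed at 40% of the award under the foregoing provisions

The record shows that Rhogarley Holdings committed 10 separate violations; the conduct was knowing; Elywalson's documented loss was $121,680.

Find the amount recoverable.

First 8 violations: 8 × $1,320 = $10,560
Remaining violations: (10 − 8) × $1,490 = $2,980
Statutory damages: $10,560 + $2,980 = $13,540
Greater of actual damages ($121,680) or statutory damages ($13,540): $121,680
Trebled: 3 × $121,680 = $365,040
Attorney fees: 40% of $365,040 = $146,016
Total recovery: $365,040 + $146,016 = $511,056

$511,056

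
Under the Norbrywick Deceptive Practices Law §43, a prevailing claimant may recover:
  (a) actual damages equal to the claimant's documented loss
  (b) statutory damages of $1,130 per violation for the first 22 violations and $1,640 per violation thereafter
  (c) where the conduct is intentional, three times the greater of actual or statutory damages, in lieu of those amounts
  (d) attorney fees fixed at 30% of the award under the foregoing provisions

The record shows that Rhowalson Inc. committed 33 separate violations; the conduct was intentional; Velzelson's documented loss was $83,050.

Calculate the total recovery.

$323,895

First 22 violations: 22 × $1,130 = $24,860
Remaining violations: (33 − 22) × $1,640 = $18,040
Statutory damages: $24,860 + $18,040 = $42,900
Greater of actual damages ($83,050) or statutory damages ($42,900): $83,050
Trebled: 3 × $83,050 = $249,150
Attorney fees: 30% of $249,150 = $74,745
Total recovery: $249,150 + $74,745 = $323,895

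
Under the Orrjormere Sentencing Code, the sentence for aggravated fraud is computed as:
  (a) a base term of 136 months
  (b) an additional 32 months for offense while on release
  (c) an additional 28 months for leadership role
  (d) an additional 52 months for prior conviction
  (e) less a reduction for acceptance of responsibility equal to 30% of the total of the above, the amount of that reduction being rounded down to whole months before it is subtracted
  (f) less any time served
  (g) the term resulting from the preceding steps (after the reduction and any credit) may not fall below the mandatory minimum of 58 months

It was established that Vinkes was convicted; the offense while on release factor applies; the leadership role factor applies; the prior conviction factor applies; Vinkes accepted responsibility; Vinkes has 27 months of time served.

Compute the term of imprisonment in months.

Offense while on release enhancement: +32 months
Leadership role enhancement: +28 months
Prior conviction enhancement: +52 months
Adjusted term: 136 months + 32 months + 28 months + 52 months = 248 months
Acceptance of responsibility reduction: 30% of 248 months = 74 months (rounded down)
After reduction: 248 − 74 = 174 months
Less time served: 174 months − 27 months = 147 months
Minimum 58 months: 147 months meets the minimum, no increase.

Sentence: 147 months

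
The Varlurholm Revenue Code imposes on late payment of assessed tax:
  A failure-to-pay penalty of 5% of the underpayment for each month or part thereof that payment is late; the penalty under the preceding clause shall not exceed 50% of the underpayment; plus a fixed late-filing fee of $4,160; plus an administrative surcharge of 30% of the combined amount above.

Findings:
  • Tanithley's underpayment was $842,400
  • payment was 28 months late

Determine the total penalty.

$552,968

Accrued rate: 5% × 28 = 140%, capped at 50% → 50%
Failure-to-pay penalty: 50% of $842,400 = $421,200
Penalty before surcharge: $421,200 + $4,160 = $425,360
Administrative surcharge: 30% of $425,360 = $127,608
Total penalty: $425,360 + $127,608 = $552,968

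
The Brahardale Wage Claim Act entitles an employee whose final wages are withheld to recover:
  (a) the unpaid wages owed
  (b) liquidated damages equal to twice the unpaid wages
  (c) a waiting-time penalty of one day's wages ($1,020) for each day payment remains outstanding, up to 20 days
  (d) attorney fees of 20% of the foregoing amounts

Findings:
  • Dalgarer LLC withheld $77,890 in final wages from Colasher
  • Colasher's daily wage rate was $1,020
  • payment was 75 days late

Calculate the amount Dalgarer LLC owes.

$304,884

Doubled: 2 × $77,890 = $155,780
Penalty days: min(75, 20) = 20
Waiting-time penalty: 20 × $1,020 = $20,400
Subtotal: $77,890 + $155,780 + $20,400 = $254,070
Attorney fees: 20% of $254,070 = $50,814
Total award: $254,070 + $50,814 = $304,884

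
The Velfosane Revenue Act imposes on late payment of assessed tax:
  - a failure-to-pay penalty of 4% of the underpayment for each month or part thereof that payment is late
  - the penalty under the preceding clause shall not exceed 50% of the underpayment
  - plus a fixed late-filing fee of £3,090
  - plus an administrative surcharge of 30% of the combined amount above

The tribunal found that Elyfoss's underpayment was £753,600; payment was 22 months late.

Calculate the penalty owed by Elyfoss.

Accrued rate: 4% × 22 = 88%, capped at 50% → 50%
Failure-to-pay penalty: 50% of £753,600 = £376,800
Penalty before surcharge: £376,800 + £3,090 = £379,890
Administrative surcharge: 30% of £379,890 = £113,967
Total penalty: £379,890 + £113,967 = £493,857

£493,857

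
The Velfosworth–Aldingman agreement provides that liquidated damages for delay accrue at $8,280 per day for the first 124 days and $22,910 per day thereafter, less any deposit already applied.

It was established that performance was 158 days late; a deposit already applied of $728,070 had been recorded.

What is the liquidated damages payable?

$1,077,590

First 124 days: 124 × $8,280 = $1,026,720
Remaining days: (158 − 124) × $22,910 = $778,940
Accrued per-day damages: $1,026,720 + $778,940 = $1,805,660
Less deposit already applied: $1,805,660 − $728,070 = $1,077,590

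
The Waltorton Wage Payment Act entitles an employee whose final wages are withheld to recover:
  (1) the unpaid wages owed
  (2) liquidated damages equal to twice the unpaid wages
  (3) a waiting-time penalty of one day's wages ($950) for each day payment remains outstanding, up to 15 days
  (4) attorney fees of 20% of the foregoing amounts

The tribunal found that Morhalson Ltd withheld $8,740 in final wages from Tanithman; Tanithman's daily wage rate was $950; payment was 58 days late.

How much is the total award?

$48,564

Doubled: 2 × $8,740 = $17,480
Penalty days: min(58, 15) = 15
Waiting-time penalty: 15 × $950 = $14,250
Subtotal: $8,740 + $17,480 + $14,250 = $40,470
Attorney fees: 20% of $40,470 = $8,094
Total award: $40,470 + $8,094 = $48,564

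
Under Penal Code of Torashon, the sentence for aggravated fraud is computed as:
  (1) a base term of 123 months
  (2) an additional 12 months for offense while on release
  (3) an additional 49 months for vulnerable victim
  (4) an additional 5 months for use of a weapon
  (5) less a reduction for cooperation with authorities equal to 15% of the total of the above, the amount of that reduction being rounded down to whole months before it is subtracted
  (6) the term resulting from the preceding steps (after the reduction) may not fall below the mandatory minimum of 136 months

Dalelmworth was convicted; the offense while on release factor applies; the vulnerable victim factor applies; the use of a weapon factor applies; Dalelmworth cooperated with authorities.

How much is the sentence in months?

Sentence: 161 months

Offense while on release enhancement: +12 months
Vulnerable victim enhancement: +49 months
Use of a weapon enhancement: +5 months
Adjusted term: 123 months + 12 months + 49 months + 5 months = 189 months
Cooperation with authorities reduction: 15% of 189 months = 28 months (rounded down)
After reduction: 189 − 28 = 161 months
Minimum 136 months: 161 months meets the minimum, no increase.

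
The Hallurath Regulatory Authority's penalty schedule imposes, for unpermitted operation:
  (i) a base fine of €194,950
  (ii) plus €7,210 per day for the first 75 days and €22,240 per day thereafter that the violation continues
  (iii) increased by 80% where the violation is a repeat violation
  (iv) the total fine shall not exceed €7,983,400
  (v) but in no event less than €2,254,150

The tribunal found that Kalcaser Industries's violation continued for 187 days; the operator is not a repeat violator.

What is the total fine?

First 75 days: 75 × €7,210 = €540,750
Remaining days: (187 − 75) × €22,240 = €2,490,880
Per-day component: €540,750 + €2,490,880 = €3,031,630
Base plus per-day: €194,950 + €3,031,630 = €3,226,580
The operator is not a repeat violator: no 80% increase.
Cap at €7,983,400: €3,226,580 is within the cap, no reduction.
Minimum €2,254,150: €3,226,580 meets the minimum, no increase.

€3,226,580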